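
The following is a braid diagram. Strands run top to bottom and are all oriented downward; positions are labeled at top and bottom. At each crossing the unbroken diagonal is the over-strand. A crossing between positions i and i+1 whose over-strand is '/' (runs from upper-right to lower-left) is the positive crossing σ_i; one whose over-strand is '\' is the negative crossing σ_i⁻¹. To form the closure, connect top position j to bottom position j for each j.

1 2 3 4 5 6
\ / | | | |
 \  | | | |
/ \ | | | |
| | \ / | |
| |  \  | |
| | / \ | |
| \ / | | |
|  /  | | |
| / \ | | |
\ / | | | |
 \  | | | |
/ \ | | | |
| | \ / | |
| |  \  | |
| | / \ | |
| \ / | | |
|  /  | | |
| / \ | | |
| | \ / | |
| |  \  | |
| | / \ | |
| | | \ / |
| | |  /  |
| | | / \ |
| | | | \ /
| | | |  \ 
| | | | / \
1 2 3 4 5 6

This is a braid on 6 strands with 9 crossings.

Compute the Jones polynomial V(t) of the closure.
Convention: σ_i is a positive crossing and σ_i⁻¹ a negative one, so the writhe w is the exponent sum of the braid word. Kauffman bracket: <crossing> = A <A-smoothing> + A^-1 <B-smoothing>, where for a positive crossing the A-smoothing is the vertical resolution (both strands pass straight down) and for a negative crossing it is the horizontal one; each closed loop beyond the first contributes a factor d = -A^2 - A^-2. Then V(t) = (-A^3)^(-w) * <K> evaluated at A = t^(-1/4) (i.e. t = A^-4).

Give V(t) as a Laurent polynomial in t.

t - 2 + 3*t^-1 - 3*t^-2 + 4*t^-3 - 3*t^-4 + 2*t^-5 - t^-6

Derivation:
Reading the diagram top to bottom ('/'-over between positions i,i+1 = s_i, '\'-over = s_i^-1): braid word = s1^-1 s3^-1 s2 s1^-1 s3^-1 s2 s3^-1 s4 s5^-1.
The presented braid s1^-1 s3^-1 s2 s1^-1 s3^-1 s2 s3^-1 s4 s5^-1 on 6 strands reduces by inverse Markov moves (closure unchanged at each step):
  Destabilize: the word has the form β·s5^-1 where s5^-1 occurs only as the final letter (β ∈ B_5); drop it and the last strand → 5 strands.
  Destabilize: the word has the form β·s4 where s4 occurs only as the final letter (β ∈ B_4); drop it and the last strand → 4 strands.
Reduced to β = s1^-1 s3^-1 s2 s1^-1 s3^-1 s2 s3^-1 on 4 strands, 7 crossings.
Compute on β:
Braid: s1^-1 s3^-1 s2 s1^-1 s3^-1 s2 s3^-1 on 4 strands, 7 crossings.
Writhe w = (#positive) - (#negative) = 2 - 5 = -3.
Enumerate smoothing states for the bracket polynomial. There are 2^7 = 128 states.
Smooth each crossing (0=||, 1=⌣⌢); contribution A^(Σ sign_k(1-2s_k)) * d^(L-1).
Tabulate the states by total A-exponent and number of loops L (A-exp: L × count):
  A^7: L=5 ×1
  A^5: L=4 ×7
  A^3: L=3 ×20, L=5 ×1
  A^1: L=2 ×29, L=4 ×6
  A^-1: L=1 ×19, L=3 ×16
  A^-3: L=2 ×19, L=4 ×2
  A^-5: L=3 ×7
  A^-7: L=4 ×1
Each group contributes A^e * Σ count * d^(L-1):
Powers of d = -A^2 - A^-2: d^2 = A^4 + 2 + A^-4; d^3 = -A^6 - 3*A^2 - 3*A^-2 - A^-6; d^4 = A^8 + 4*A^4 + 6 + 4*A^-4 + A^-8.
  A^7 * (d^4) = A^15 + 4*A^11 + 6*A^7 + 4*A^3 + A^-1
  A^5 * (7*d^3) = -7*A^11 - 21*A^7 - 21*A^3 - 7*A^-1
  A^3 * (20*d^2 + d^4) = A^11 + 24*A^7 + 46*A^3 + 24*A^-1 + A^-5
  A^1 * (29*d + 6*d^3) = -6*A^7 - 47*A^3 - 47*A^-1 - 6*A^-5
  A^-1 * (19 + 16*d^2) = 16*A^3 + 51*A^-1 + 16*A^-5
  A^-3 * (19*d + 2*d^3) = -2*A^3 - 25*A^-1 - 25*A^-5 - 2*A^-9
  A^-5 * (7*d^2) = 7*A^-1 + 14*A^-5 + 7*A^-9
  A^-7 * (d^3) = -A^-1 - 3*A^-5 - 3*A^-9 - A^-13
Summing the groups: <K> = A^15 - 2*A^11 + 3*A^7 - 4*A^3 + 3*A^-1 - 3*A^-5 + 2*A^-9 - A^-13
Normalise by the writhe: (-A^3)^(-w) = (-A^3)^(3) = -A^9, so f(A) = -A^9 * <K> = -A^24 + 2*A^20 - 3*A^16 + 4*A^12 - 3*A^8 + 3*A^4 - 2 + A^-4.
Substitute A = t^(-1/4), i.e. A^e → t^(-e/4): V(t) = t - 2 + 3*t^-1 - 3*t^-2 + 4*t^-3 - 3*t^-4 + 2*t^-5 - t^-6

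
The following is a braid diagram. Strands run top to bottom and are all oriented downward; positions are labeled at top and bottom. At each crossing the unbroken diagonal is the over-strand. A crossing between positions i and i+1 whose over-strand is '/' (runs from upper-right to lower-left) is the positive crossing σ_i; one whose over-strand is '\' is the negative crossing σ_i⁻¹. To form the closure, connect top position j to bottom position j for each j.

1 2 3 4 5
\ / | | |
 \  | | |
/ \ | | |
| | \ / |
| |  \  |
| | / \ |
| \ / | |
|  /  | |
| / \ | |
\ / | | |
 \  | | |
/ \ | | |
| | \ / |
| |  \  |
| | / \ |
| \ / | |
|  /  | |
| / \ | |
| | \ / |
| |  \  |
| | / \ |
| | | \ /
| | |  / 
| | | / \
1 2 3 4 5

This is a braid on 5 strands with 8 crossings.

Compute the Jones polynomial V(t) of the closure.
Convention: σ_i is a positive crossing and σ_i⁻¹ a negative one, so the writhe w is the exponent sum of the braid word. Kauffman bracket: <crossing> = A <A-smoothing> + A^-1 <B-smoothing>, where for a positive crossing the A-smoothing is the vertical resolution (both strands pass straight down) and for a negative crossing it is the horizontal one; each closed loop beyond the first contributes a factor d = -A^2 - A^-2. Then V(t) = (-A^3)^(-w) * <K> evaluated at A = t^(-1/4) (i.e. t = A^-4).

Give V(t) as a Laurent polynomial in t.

t - 2 + 3*t^-1 - 3*t^-2 + 4*t^-3 - 3*t^-4 + 2*t^-5 - t^-6

Derivation:
Reading the diagram top to bottom ('/'-over between positions i,i+1 = s_i, '\'-over = s_i^-1): braid word = s1^-1 s3^-1 s2 s1^-1 s3^-1 s2 s3^-1 s4.
The presented braid s1^-1 s3^-1 s2 s1^-1 s3^-1 s2 s3^-1 s4 on 5 strands reduces by inverse Markov moves (closure unchanged at each step):
  Destabilize: the word has the form β·s4 where s4 occurs only as the final letter (β ∈ B_4); drop it and the last strand → 4 strands.
Reduced to β = s1^-1 s3^-1 s2 s1^-1 s3^-1 s2 s3^-1 on 4 strands, 7 crossings.
Compute on β:
Braid: s1^-1 s3^-1 s2 s1^-1 s3^-1 s2 s3^-1 on 4 strands, 7 crossings.
Writhe w = (#positive) - (#negative) = 2 - 5 = -3.
State-sum expansion of <K>. There are 2^7 = 128 states.
For each crossing: s=0 is the vertical smoothing, s=1 horizontal. Crossing k contributes A^(sign_k * (1 - 2*s_k)); loop factor d = -A^2 - A^-2.
Tabulate the states by total A-exponent and number of loops L (A-exp: L × count):
  A^7: L=5 ×1
  A^5: L=4 ×7
  A^3: L=3 ×20, L=5 ×1
  A^1: L=2 ×29, L=4 ×6
  A^-1: L=1 ×19, L=3 ×16
  A^-3: L=2 ×19, L=4 ×2
  A^-5: L=3 ×7
  A^-7: L=4 ×1
Each group contributes A^e * Σ count * d^(L-1):
Powers of d = -A^2 - A^-2: d^2 = A^4 + 2 + A^-4; d^3 = -A^6 - 3*A^2 - 3*A^-2 - A^-6; d^4 = A^8 + 4*A^4 + 6 + 4*A^-4 + A^-8.
  A^7 * (d^4) = A^15 + 4*A^11 + 6*A^7 + 4*A^3 + A^-1
  A^5 * (7*d^3) = -7*A^11 - 21*A^7 - 21*A^3 - 7*A^-1
  A^3 * (20*d^2 + d^4) = A^11 + 24*A^7 + 46*A^3 + 24*A^-1 + A^-5
  A^1 * (29*d + 6*d^3) = -6*A^7 - 47*A^3 - 47*A^-1 - 6*A^-5
  A^-1 * (19 + 16*d^2) = 16*A^3 + 51*A^-1 + 16*A^-5
  A^-3 * (19*d + 2*d^3) = -2*A^3 - 25*A^-1 - 25*A^-5 - 2*A^-9
  A^-5 * (7*d^2) = 7*A^-1 + 14*A^-5 + 7*A^-9
  A^-7 * (d^3) = -A^-1 - 3*A^-5 - 3*A^-9 - A^-13
Summing the groups: <K> = A^15 - 2*A^11 + 3*A^7 - 4*A^3 + 3*A^-1 - 3*A^-5 + 2*A^-9 - A^-13
Normalise by the writhe: (-A^3)^(-w) = (-A^3)^(3) = -A^9, so f(A) = -A^9 * <K> = -A^24 + 2*A^20 - 3*A^16 + 4*A^12 - 3*A^8 + 3*A^4 - 2 + A^-4.
Substitute A = t^(-1/4), i.e. A^e → t^(-e/4): V(t) = t - 2 + 3*t^-1 - 3*t^-2 + 4*t^-3 - 3*t^-4 + 2*t^-5 - t^-6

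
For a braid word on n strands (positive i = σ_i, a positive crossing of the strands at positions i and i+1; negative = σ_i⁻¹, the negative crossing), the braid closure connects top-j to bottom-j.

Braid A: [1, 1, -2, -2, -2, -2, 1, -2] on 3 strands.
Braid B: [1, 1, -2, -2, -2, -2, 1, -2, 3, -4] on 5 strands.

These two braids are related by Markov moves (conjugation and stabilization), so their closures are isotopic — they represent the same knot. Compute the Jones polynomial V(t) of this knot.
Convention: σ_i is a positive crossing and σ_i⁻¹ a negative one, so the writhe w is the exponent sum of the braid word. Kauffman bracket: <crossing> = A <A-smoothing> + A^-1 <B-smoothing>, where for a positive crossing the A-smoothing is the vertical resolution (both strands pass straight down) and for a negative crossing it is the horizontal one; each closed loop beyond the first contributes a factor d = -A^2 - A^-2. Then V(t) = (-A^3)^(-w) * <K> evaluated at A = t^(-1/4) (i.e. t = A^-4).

Markov-equivalent braids have isotopic closures, hence identical knot invariants. Strip the Markov moves from each word to reach a common short braid β, then compute V(t) once on β.
Braid A: s1 s1 s2^-1 s2^-1 s2^-1 s2^-1 s1 s2^-1 on 3 strands has no conjugating prefix/suffix or stabilization to strip; take β = s1 s1 s2^-1 s2^-1 s2^-1 s2^-1 s1 s2^-1.
Braid B: s1 s1 s2^-1 s2^-1 s2^-1 s2^-1 s1 s2^-1 s3 s4^-1 on 5 strands reduces by inverse Markov moves (closure unchanged at each step):
  Destabilize: the word has the form β·s4^-1 where s4^-1 occurs only as the final letter (β ∈ B_4); drop it and the last strand → 4 strands.
  Destabilize: the word has the form β·s3 where s3 occurs only as the final letter (β ∈ B_3); drop it and the last strand → 3 strands.
Reduced to β = s1 s1 s2^-1 s2^-1 s2^-1 s2^-1 s1 s2^-1 on 3 strands, 8 crossings.
Both give the same β = s1 s1 s2^-1 s2^-1 s2^-1 s2^-1 s1 s2^-1 on 3 strands, so one state sum suffices:
Braid: s1 s1 s2^-1 s2^-1 s2^-1 s2^-1 s1 s2^-1 on 3 strands, 8 crossings.
Writhe w = (#positive) - (#negative) = 3 - 5 = -2.
State-sum expansion of <K>. There are 2^8 = 256 states.
Smooth each crossing (0=||, 1=⌣⌢); contribution A^(Σ sign_k(1-2s_k)) * d^(L-1).
Tabulate the states by total A-exponent and number of loops L (A-exp: L × count):
  A^8: L=6 ×1
  A^6: L=5 ×8
  A^4: L=4 ×27, L=6 ×1
  A^2: L=3 ×48, L=5 ×8
  A^0: L=2 ×47, L=4 ×22, L=6 ×1
  A^-2: L=1 ×23, L=3 ×29, L=5 ×4
  A^-4: L=2 ×22, L=4 ×6
  A^-6: L=3 ×8
  A^-8: L=4 ×1
Each group contributes A^e * Σ count * d^(L-1):
Powers of d = -A^2 - A^-2: d^2 = A^4 + 2 + A^-4; d^3 = -A^6 - 3*A^2 - 3*A^-2 - A^-6; d^4 = A^8 + 4*A^4 + 6 + 4*A^-4 + A^-8; d^5 = -A^10 - 5*A^6 - 10*A^2 - 10*A^-2 - 5*A^-6 - A^-10.
  A^8 * (d^5) = -A^18 - 5*A^14 - 10*A^10 - 10*A^6 - 5*A^2 - A^-2
  A^6 * (8*d^4) = 8*A^14 + 32*A^10 + 48*A^6 + 32*A^2 + 8*A^-2
  A^4 * (27*d^3 + d^5) = -A^14 - 32*A^10 - 91*A^6 - 91*A^2 - 32*A^-2 - A^-6
  A^2 * (48*d^2 + 8*d^4) = 8*A^10 + 80*A^6 + 144*A^2 + 80*A^-2 + 8*A^-6
  A^0 * (47*d + 22*d^3 + d^5) = -A^10 - 27*A^6 - 123*A^2 - 123*A^-2 - 27*A^-6 - A^-10
  A^-2 * (23 + 29*d^2 + 4*d^4) = 4*A^6 + 45*A^2 + 105*A^-2 + 45*A^-6 + 4*A^-10
  A^-4 * (22*d + 6*d^3) = -6*A^2 - 40*A^-2 - 40*A^-6 - 6*A^-10
  A^-6 * (8*d^2) = 8*A^-2 + 16*A^-6 + 8*A^-10
  A^-8 * (d^3) = -A^-2 - 3*A^-6 - 3*A^-10 - A^-14
Summing the groups: <K> = -A^18 + 2*A^14 - 3*A^10 + 4*A^6 - 4*A^2 + 4*A^-2 - 2*A^-6 + 2*A^-10 - A^-14
Normalise by the writhe: (-A^3)^(-w) = (-A^3)^(2) = A^6, so f(A) = A^6 * <K> = -A^24 + 2*A^20 - 3*A^16 + 4*A^12 - 4*A^8 + 4*A^4 - 2 + 2*A^-4 - A^-8.
Substitute A = t^(-1/4), i.e. A^e → t^(-e/4): V(t) = -t^2 + 2*t - 2 + 4*t^-1 - 4*t^-2 + 4*t^-3 - 3*t^-4 + 2*t^-5 - t^-6

Answer: -t^2 + 2*t - 2 + 4*t^-1 - 4*t^-2 + 4*t^-3 - 3*t^-4 + 2*t^-5 - t^-6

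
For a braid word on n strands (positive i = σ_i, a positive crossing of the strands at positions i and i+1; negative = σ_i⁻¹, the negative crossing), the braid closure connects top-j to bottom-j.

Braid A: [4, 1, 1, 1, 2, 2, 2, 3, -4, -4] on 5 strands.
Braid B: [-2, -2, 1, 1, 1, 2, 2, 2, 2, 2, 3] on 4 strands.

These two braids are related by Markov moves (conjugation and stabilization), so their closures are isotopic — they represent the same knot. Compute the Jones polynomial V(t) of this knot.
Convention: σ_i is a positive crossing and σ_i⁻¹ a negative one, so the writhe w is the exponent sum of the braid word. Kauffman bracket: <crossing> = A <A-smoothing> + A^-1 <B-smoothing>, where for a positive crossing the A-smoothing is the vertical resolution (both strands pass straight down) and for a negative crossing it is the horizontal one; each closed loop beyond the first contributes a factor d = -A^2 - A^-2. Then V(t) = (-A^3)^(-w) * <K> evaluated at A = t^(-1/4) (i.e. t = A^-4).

Markov-equivalent braids have isotopic closures, hence identical knot invariants. Strip the Markov moves from each word to reach a common short braid β, then compute V(t) once on β.
Braid A: s4 s1 s1 s1 s2 s2 s2 s3 s4^-1 s4^-1 on 5 strands reduces by inverse Markov moves (closure unchanged at each step):
  Deconjugate: the word is γ·β·γ⁻¹ with γ = s4 (prefix) and γ⁻¹ = s4^-1 (suffix); strip both.
  Destabilize: the word has the form β·s4^-1 where s4^-1 occurs only as the final letter (β ∈ B_4); drop it and the last strand → 4 strands.
  Destabilize: the word has the form β·s3 where s3 occurs only as the final letter (β ∈ B_3); drop it and the last strand → 3 strands.
Reduced to β = s1 s1 s1 s2 s2 s2 on 3 strands, 6 crossings.
Braid B: s2^-1 s2^-1 s1 s1 s1 s2 s2 s2 s2 s2 s3 on 4 strands reduces by inverse Markov moves (closure unchanged at each step):
  Destabilize: the word has the form β·s3 where s3 occurs only as the final letter (β ∈ B_3); drop it and the last strand → 3 strands.
  Deconjugate: the word is γ·β·γ⁻¹ with γ = s2^-1 s2^-1 (prefix) and γ⁻¹ = s2 s2 (suffix); strip both.
Reduced to β = s1 s1 s1 s2 s2 s2 on 3 strands, 6 crossings.
Both give the same β = s1 s1 s1 s2 s2 s2 on 3 strands, so one state sum suffices:
Braid: s1 s1 s1 s2 s2 s2 on 3 strands, 6 crossings.
Writhe w = (#positive) - (#negative) = 6 - 0 = 6.
Enumerate smoothing states for the bracket polynomial. There are 2^6 = 64 states.
Smooth each crossing (0=||, 1=⌣⌢); contribution A^(Σ sign_k(1-2s_k)) * d^(L-1).
Tabulate the states by total A-exponent and number of loops L (A-exp: L × count):
  A^6: L=3 ×1
  A^4: L=2 ×6
  A^2: L=1 ×9, L=3 ×6
  A^0: L=2 ×18, L=4 ×2
  A^-2: L=3 ×15
  A^-4: L=4 ×6
  A^-6: L=5 ×1
Each group contributes A^e * Σ count * d^(L-1):
Powers of d = -A^2 - A^-2: d^2 = A^4 + 2 + A^-4; d^3 = -A^6 - 3*A^2 - 3*A^-2 - A^-6; d^4 = A^8 + 4*A^4 + 6 + 4*A^-4 + A^-8.
  A^6 * (d^2) = A^10 + 2*A^6 + A^2
  A^4 * (6*d) = -6*A^6 - 6*A^2
  A^2 * (9 + 6*d^2) = 6*A^6 + 21*A^2 + 6*A^-2
  A^0 * (18*d + 2*d^3) = -2*A^6 - 24*A^2 - 24*A^-2 - 2*A^-6
  A^-2 * (15*d^2) = 15*A^2 + 30*A^-2 + 15*A^-6
  A^-4 * (6*d^3) = -6*A^2 - 18*A^-2 - 18*A^-6 - 6*A^-10
  A^-6 * (d^4) = A^2 + 4*A^-2 + 6*A^-6 + 4*A^-10 + A^-14
Summing the groups: <K> = A^10 + 2*A^2 - 2*A^-2 + A^-6 - 2*A^-10 + A^-14
Normalise by the writhe: (-A^3)^(-w) = (-A^3)^(-6) = A^-18, so f(A) = A^-18 * <K> = A^-8 + 2*A^-16 - 2*A^-20 + A^-24 - 2*A^-28 + A^-32.
Substitute A = t^(-1/4), i.e. A^e → t^(-e/4): V(t) = t^8 - 2*t^7 + t^6 - 2*t^5 + 2*t^4 + t^2

Answer: t^8 - 2*t^7 + t^6 - 2*t^5 + 2*t^4 + t^2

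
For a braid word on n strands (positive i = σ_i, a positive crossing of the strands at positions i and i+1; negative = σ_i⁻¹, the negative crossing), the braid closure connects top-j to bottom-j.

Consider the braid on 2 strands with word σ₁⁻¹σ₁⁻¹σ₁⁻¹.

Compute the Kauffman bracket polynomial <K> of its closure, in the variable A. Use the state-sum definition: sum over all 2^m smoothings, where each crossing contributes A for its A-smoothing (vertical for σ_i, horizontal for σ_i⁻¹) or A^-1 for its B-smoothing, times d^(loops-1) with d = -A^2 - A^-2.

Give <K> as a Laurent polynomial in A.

Braid: s1^-1 s1^-1 s1^-1 on 2 strands, 3 crossings.
Writhe w = (#positive) - (#negative) = 0 - 3 = -3.
Computing the Kauffman bracket via state sum. There are 2^3 = 8 states.
For each crossing: s=0 is the vertical smoothing, s=1 horizontal. Crossing k contributes A^(sign_k * (1 - 2*s_k)); loop factor d = -A^2 - A^-2.
  state 000: A-exp=-3, loops=2, term = A^-3 * d^1
  state 001: A-exp=-1, loops=1, term = A^-1 * d^0
  state 010: A-exp=-1, loops=1, term = A^-1 * d^0
  state 011: A-exp=+1, loops=2, term = A^1 * d^1
  state 100: A-exp=-1, loops=1, term = A^-1 * d^0
  state 101: A-exp=+1, loops=2, term = A^1 * d^1
  state 110: A-exp=+1, loops=2, term = A^1 * d^1
  state 111: A-exp=+3, loops=3, term = A^3 * d^2
Collect the terms by A-exponent (count of states per loop number):
Powers of d = -A^2 - A^-2: d^2 = A^4 + 2 + A^-4.
  A^3 * (d^2) = A^7 + 2*A^3 + A^-1
  A^1 * (3*d) = -3*A^3 - 3*A^-1
  A^-1 * (3) = 3*A^-1
  A^-3 * (d) = -A^-1 - A^-5
Summing the groups: <K> = A^7 - A^3 - A^-5

Answer: A^7 - A^3 - A^-5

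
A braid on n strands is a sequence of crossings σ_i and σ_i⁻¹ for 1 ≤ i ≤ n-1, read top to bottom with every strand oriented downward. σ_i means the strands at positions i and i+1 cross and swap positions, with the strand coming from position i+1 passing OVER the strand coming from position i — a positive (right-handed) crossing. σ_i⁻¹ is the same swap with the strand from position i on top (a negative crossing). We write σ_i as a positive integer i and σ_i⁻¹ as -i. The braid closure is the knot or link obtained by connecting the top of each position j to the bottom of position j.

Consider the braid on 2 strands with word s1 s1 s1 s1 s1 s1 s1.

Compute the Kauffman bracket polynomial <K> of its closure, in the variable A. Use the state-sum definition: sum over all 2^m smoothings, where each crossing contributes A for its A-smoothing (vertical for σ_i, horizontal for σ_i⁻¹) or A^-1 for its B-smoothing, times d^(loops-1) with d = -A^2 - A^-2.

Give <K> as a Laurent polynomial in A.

-A^9 - A + A^-3 - A^-7 + A^-11 - A^-15 + A^-19

Derivation:
Braid: s1 s1 s1 s1 s1 s1 s1 on 2 strands, 7 crossings.
Writhe w = (#positive) - (#negative) = 7 - 0 = 7.
Enumerate smoothing states for the bracket polynomial. There are 2^7 = 128 states.
Each crossing splits two ways (0=vertical, 1=horizontal). The state's weight is A^(#A-smoothings - #B-smoothings) * d^(loops - 1).
Tabulate the states by total A-exponent and number of loops L (A-exp: L × count):
  A^7: L=2 ×1
  A^5: L=1 ×7
  A^3: L=2 ×21
  A^1: L=3 ×35
  A^-1: L=4 ×35
  A^-3: L=5 ×21
  A^-5: L=6 ×7
  A^-7: L=7 ×1
Each group contributes A^e * Σ count * d^(L-1):
Powers of d = -A^2 - A^-2: d^2 = A^4 + 2 + A^-4; d^3 = -A^6 - 3*A^2 - 3*A^-2 - A^-6; d^4 = A^8 + 4*A^4 + 6 + 4*A^-4 + A^-8; d^5 = -A^10 - 5*A^6 - 10*A^2 - 10*A^-2 - 5*A^-6 - A^-10; d^6 = A^12 + 6*A^8 + 15*A^4 + 20 + 15*A^-4 + 6*A^-8 + A^-12.
  A^7 * (d) = -A^9 - A^5
  A^5 * (7) = 7*A^5
  A^3 * (21*d) = -21*A^5 - 21*A
  A^1 * (35*d^2) = 35*A^5 + 70*A + 35*A^-3
  A^-1 * (35*d^3) = -35*A^5 - 105*A - 105*A^-3 - 35*A^-7
  A^-3 * (21*d^4) = 21*A^5 + 84*A + 126*A^-3 + 84*A^-7 + 21*A^-11
  A^-5 * (7*d^5) = -7*A^5 - 35*A - 70*A^-3 - 70*A^-7 - 35*A^-11 - 7*A^-15
  A^-7 * (d^6) = A^5 + 6*A + 15*A^-3 + 20*A^-7 + 15*A^-11 + 6*A^-15 + A^-19
Summing the groups: <K> = -A^9 - A + A^-3 - A^-7 + A^-11 - A^-15 + A^-19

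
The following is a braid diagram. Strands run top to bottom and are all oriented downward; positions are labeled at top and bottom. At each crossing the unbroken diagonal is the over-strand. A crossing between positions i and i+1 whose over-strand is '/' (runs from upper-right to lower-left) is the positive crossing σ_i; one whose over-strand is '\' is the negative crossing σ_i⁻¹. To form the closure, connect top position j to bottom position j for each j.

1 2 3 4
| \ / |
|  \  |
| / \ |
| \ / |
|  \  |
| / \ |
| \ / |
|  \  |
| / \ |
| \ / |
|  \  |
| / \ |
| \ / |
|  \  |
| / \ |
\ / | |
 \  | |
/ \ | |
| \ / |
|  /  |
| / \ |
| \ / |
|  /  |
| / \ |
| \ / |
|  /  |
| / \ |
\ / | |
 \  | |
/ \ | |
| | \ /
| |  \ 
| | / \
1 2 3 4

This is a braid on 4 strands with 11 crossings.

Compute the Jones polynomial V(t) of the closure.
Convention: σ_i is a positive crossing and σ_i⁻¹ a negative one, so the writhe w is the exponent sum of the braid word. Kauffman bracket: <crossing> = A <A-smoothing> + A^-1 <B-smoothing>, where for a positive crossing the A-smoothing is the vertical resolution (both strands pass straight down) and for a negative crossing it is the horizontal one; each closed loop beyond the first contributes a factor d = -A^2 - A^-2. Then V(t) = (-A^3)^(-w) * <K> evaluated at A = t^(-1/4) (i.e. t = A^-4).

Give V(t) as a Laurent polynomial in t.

-1 + 2*t^-1 - 2*t^-2 + 4*t^-3 - 3*t^-4 + 3*t^-5 - 2*t^-6 + t^-7 - t^-8

Derivation:
Reading the diagram top to bottom ('/'-over between positions i,i+1 = s_i, '\'-over = s_i^-1): braid word = s2^-1 s2^-1 s2^-1 s2^-1 s2^-1 s1^-1 s2 s2 s2 s1^-1 s3^-1.
The presented braid s2^-1 s2^-1 s2^-1 s2^-1 s2^-1 s1^-1 s2 s2 s2 s1^-1 s3^-1 on 4 strands reduces by inverse Markov moves (closure unchanged at each step):
  Destabilize: the word has the form β·s3^-1 where s3^-1 occurs only as the final letter (β ∈ B_3); drop it and the last strand → 3 strands.
Reduced to β = s2^-1 s2^-1 s2^-1 s2^-1 s2^-1 s1^-1 s2 s2 s2 s1^-1 on 3 strands, 10 crossings.
Compute on β:
Braid: s2^-1 s2^-1 s2^-1 s2^-1 s2^-1 s1^-1 s2 s2 s2 s1^-1 on 3 strands, 10 crossings.
Writhe w = (#positive) - (#negative) = 3 - 7 = -4.
Computing the Kauffman bracket via state sum. There are 2^10 = 1024 states.
Each crossing splits two ways (0=vertical, 1=horizontal). The state's weight is A^(#A-smoothings - #B-smoothings) * d^(loops - 1).
Tabulate the states by total A-exponent and number of loops L (A-exp: L × count):
  A^10: L=6 ×1
  A^8: L=5 ×10
  A^6: L=4 ×35, L=6 ×10
  A^4: L=3 ×60, L=5 ×50, L=7 ×10
  A^2: L=2 ×55, L=4 ×100, L=6 ×50, L=8 ×5
  A^0: L=1 ×25, L=3 ×101, L=5 ×100, L=7 ×25, L=9 ×1
  A^-2: L=2 ×55, L=4 ×100, L=6 ×50, L=8 ×5
  A^-4: L=1 ×6, L=3 ×54, L=5 ×50, L=7 ×10
  A^-6: L=2 ×9, L=4 ×26, L=6 ×10
  A^-8: L=3 ×5, L=5 ×5
  A^-10: L=4 ×1
Each group contributes A^e * Σ count * d^(L-1):
Powers of d = -A^2 - A^-2: d^2 = A^4 + 2 + A^-4; d^3 = -A^6 - 3*A^2 - 3*A^-2 - A^-6; d^4 = A^8 + 4*A^4 + 6 + 4*A^-4 + A^-8; d^5 = -A^10 - 5*A^6 - 10*A^2 - 10*A^-2 - 5*A^-6 - A^-10; d^6 = A^12 + 6*A^8 + 15*A^4 + 20 + 15*A^-4 + 6*A^-8 + A^-12; d^7 = -A^14 - 7*A^10 - 21*A^6 - 35*A^2 - 35*A^-2 - 21*A^-6 - 7*A^-10 - A^-14; d^8 = A^16 + 8*A^12 + 28*A^8 + 56*A^4 + 70 + 56*A^-4 + 28*A^-8 + 8*A^-12 + A^-16.
  A^10 * (d^5) = -A^20 - 5*A^16 - 10*A^12 - 10*A^8 - 5*A^4 - 1
  A^8 * (10*d^4) = 10*A^16 + 40*A^12 + 60*A^8 + 40*A^4 + 10
  A^6 * (35*d^3 + 10*d^5) = -10*A^16 - 85*A^12 - 205*A^8 - 205*A^4 - 85 - 10*A^-4
  A^4 * (60*d^2 + 50*d^4 + 10*d^6) = 10*A^16 + 110*A^12 + 410*A^8 + 620*A^4 + 410 + 110*A^-4 + 10*A^-8
  A^2 * (55*d + 100*d^3 + 50*d^5 + 5*d^7) = -5*A^16 - 85*A^12 - 455*A^8 - 1030*A^4 - 1030 - 455*A^-4 - 85*A^-8 - 5*A^-12
  A^0 * (25 + 101*d^2 + 100*d^4 + 25*d^6 + d^8) = A^16 + 33*A^12 + 278*A^8 + 932*A^4 + 1397 + 932*A^-4 + 278*A^-8 + 33*A^-12 + A^-16
  A^-2 * (55*d + 100*d^3 + 50*d^5 + 5*d^7) = -5*A^12 - 85*A^8 - 455*A^4 - 1030 - 1030*A^-4 - 455*A^-8 - 85*A^-12 - 5*A^-16
  A^-4 * (6 + 54*d^2 + 50*d^4 + 10*d^6) = 10*A^8 + 110*A^4 + 404 + 614*A^-4 + 404*A^-8 + 110*A^-12 + 10*A^-16
  A^-6 * (9*d + 26*d^3 + 10*d^5) = -10*A^4 - 76 - 187*A^-4 - 187*A^-8 - 76*A^-12 - 10*A^-16
  A^-8 * (5*d^2 + 5*d^4) = 5 + 25*A^-4 + 40*A^-8 + 25*A^-12 + 5*A^-16
  A^-10 * (d^3) = -A^-4 - 3*A^-8 - 3*A^-12 - A^-16
Summing the groups: <K> = -A^20 + A^16 - 2*A^12 + 3*A^8 - 3*A^4 + 4 - 2*A^-4 + 2*A^-8 - A^-12
Normalise by the writhe: (-A^3)^(-w) = (-A^3)^(4) = A^12, so f(A) = A^12 * <K> = -A^32 + A^28 - 2*A^24 + 3*A^20 - 3*A^16 + 4*A^12 - 2*A^8 + 2*A^4 - 1.
Substitute A = t^(-1/4), i.e. A^e → t^(-e/4): V(t) = -1 + 2*t^-1 - 2*t^-2 + 4*t^-3 - 3*t^-4 + 3*t^-5 - 2*t^-6 + t^-7 - t^-8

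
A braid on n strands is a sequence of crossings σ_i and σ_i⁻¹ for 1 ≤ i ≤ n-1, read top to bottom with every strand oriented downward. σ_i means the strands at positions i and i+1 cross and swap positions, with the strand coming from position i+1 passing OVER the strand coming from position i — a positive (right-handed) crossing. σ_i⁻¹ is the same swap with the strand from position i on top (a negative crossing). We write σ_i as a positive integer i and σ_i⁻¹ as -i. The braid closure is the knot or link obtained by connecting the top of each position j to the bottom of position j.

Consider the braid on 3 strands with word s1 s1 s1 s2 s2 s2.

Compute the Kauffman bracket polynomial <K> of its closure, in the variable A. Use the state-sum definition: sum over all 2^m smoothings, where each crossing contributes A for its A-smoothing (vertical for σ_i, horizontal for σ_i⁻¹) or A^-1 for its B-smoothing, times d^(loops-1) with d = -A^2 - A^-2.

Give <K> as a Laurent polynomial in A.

Braid: s1 s1 s1 s2 s2 s2 on 3 strands, 6 crossings.
Writhe w = (#positive) - (#negative) = 6 - 0 = 6.
Enumerate smoothing states for the bracket polynomial. There are 2^6 = 64 states.
Each crossing splits two ways (0=vertical, 1=horizontal). The state's weight is A^(#A-smoothings - #B-smoothings) * d^(loops - 1).
Tabulate the states by total A-exponent and number of loops L (A-exp: L × count):
  A^6: L=3 ×1
  A^4: L=2 ×6
  A^2: L=1 ×9, L=3 ×6
  A^0: L=2 ×18, L=4 ×2
  A^-2: L=3 ×15
  A^-4: L=4 ×6
  A^-6: L=5 ×1
Each group contributes A^e * Σ count * d^(L-1):
Powers of d = -A^2 - A^-2: d^2 = A^4 + 2 + A^-4; d^3 = -A^6 - 3*A^2 - 3*A^-2 - A^-6; d^4 = A^8 + 4*A^4 + 6 + 4*A^-4 + A^-8.
  A^6 * (d^2) = A^10 + 2*A^6 + A^2
  A^4 * (6*d) = -6*A^6 - 6*A^2
  A^2 * (9 + 6*d^2) = 6*A^6 + 21*A^2 + 6*A^-2
  A^0 * (18*d + 2*d^3) = -2*A^6 - 24*A^2 - 24*A^-2 - 2*A^-6
  A^-2 * (15*d^2) = 15*A^2 + 30*A^-2 + 15*A^-6
  A^-4 * (6*d^3) = -6*A^2 - 18*A^-2 - 18*A^-6 - 6*A^-10
  A^-6 * (d^4) = A^2 + 4*A^-2 + 6*A^-6 + 4*A^-10 + A^-14
Summing the groups: <K> = A^10 + 2*A^2 - 2*A^-2 + A^-6 - 2*A^-10 + A^-14

Answer: A^10 + 2*A^2 - 2*A^-2 + A^-6 - 2*A^-10 + A^-14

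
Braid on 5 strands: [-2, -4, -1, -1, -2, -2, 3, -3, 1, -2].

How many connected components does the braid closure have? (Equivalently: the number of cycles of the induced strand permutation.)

3

Derivation:
Track the strand permutation on 5 strands, starting from identity.
  step 1: s2^-1 swaps positions 2,3 -> [1 3 2 4 5]
  step 2: s4^-1 swaps positions 4,5 -> [1 3 2 5 4]
  step 3: s1^-1 swaps positions 1,2 -> [3 1 2 5 4]
  step 4: s1^-1 swaps positions 1,2 -> [1 3 2 5 4]
  step 5: s2^-1 swaps positions 2,3 -> [1 2 3 5 4]
  step 6: s2^-1 swaps positions 2,3 -> [1 3 2 5 4]
  step 7: s3 swaps positions 3,4 -> [1 3 5 2 4]
  step 8: s3^-1 swaps positions 3,4 -> [1 3 2 5 4]
  step 9: s1 swaps positions 1,2 -> [3 1 2 5 4]
  step 10: s2^-1 swaps positions 2,3 -> [3 2 1 5 4]
Final permutation (position -> original strand): [3 2 1 5 4]
Closure components = cycle count of this permutation = 3.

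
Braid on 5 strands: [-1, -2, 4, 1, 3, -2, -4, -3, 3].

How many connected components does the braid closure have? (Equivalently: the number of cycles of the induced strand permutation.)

2

Derivation:
Track the strand permutation on 5 strands, starting from identity.
  step 1: s1^-1 swaps positions 1,2 -> [2 1 3 4 5]
  step 2: s2^-1 swaps positions 2,3 -> [2 3 1 4 5]
  step 3: s4 swaps positions 4,5 -> [2 3 1 5 4]
  step 4: s1 swaps positions 1,2 -> [3 2 1 5 4]
  step 5: s3 swaps positions 3,4 -> [3 2 5 1 4]
  step 6: s2^-1 swaps positions 2,3 -> [3 5 2 1 4]
  step 7: s4^-1 swaps positions 4,5 -> [3 5 2 4 1]
  step 8: s3^-1 swaps positions 3,4 -> [3 5 4 2 1]
  step 9: s3 swaps positions 3,4 -> [3 5 2 4 1]
Final permutation (position -> original strand): [3 5 2 4 1]
Closure components = cycle count of this permutation = 2.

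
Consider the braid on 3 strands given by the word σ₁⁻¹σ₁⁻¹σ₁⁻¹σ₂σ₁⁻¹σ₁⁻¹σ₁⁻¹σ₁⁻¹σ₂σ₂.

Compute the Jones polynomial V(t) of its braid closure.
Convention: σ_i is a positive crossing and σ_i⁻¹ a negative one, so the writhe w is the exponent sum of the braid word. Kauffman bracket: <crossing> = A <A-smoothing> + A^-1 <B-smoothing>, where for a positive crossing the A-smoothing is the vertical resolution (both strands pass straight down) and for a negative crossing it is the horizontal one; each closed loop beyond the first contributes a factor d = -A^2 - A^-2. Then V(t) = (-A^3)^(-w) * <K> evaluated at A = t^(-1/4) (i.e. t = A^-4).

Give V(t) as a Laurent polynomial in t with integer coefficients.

Braid: s1^-1 s1^-1 s1^-1 s2 s1^-1 s1^-1 s1^-1 s1^-1 s2 s2 on 3 strands, 10 crossings.
Writhe w = (#positive) - (#negative) = 3 - 7 = -4.
Enumerate smoothing states for the bracket polynomial. There are 2^10 = 1024 states.
Smooth each crossing (0=||, 1=⌣⌢); contribution A^(Σ sign_k(1-2s_k)) * d^(L-1).
Tabulate the states by total A-exponent and number of loops L (A-exp: L × count):
  A^10: L=8 ×1
  A^8: L=7 ×10
  A^6: L=6 ×44, L=8 ×1
  A^4: L=5 ×112, L=7 ×8
  A^2: L=4 ×182, L=6 ×28
  A^0: L=3 ×194, L=5 ×58
  A^-2: L=2 ×130, L=4 ×79, L=6 ×1
  A^-4: L=1 ×45, L=3 ×70, L=5 ×5
  A^-6: L=2 ×36, L=4 ×9
  A^-8: L=3 ×10
  A^-10: L=4 ×1
Each group contributes A^e * Σ count * d^(L-1):
Powers of d = -A^2 - A^-2: d^2 = A^4 + 2 + A^-4; d^3 = -A^6 - 3*A^2 - 3*A^-2 - A^-6; d^4 = A^8 + 4*A^4 + 6 + 4*A^-4 + A^-8; d^5 = -A^10 - 5*A^6 - 10*A^2 - 10*A^-2 - 5*A^-6 - A^-10; d^6 = A^12 + 6*A^8 + 15*A^4 + 20 + 15*A^-4 + 6*A^-8 + A^-12; d^7 = -A^14 - 7*A^10 - 21*A^6 - 35*A^2 - 35*A^-2 - 21*A^-6 - 7*A^-10 - A^-14.
  A^10 * (d^7) = -A^24 - 7*A^20 - 21*A^16 - 35*A^12 - 35*A^8 - 21*A^4 - 7 - A^-4
  A^8 * (10*d^6) = 10*A^20 + 60*A^16 + 150*A^12 + 200*A^8 + 150*A^4 + 60 + 10*A^-4
  A^6 * (44*d^5 + d^7) = -A^20 - 51*A^16 - 241*A^12 - 475*A^8 - 475*A^4 - 241 - 51*A^-4 - A^-8
  A^4 * (112*d^4 + 8*d^6) = 8*A^16 + 160*A^12 + 568*A^8 + 832*A^4 + 568 + 160*A^-4 + 8*A^-8
  A^2 * (182*d^3 + 28*d^5) = -28*A^12 - 322*A^8 - 826*A^4 - 826 - 322*A^-4 - 28*A^-8
  A^0 * (194*d^2 + 58*d^4) = 58*A^8 + 426*A^4 + 736 + 426*A^-4 + 58*A^-8
  A^-2 * (130*d + 79*d^3 + d^5) = -A^8 - 84*A^4 - 377 - 377*A^-4 - 84*A^-8 - A^-12
  A^-4 * (45 + 70*d^2 + 5*d^4) = 5*A^4 + 90 + 215*A^-4 + 90*A^-8 + 5*A^-12
  A^-6 * (36*d + 9*d^3) = -9 - 63*A^-4 - 63*A^-8 - 9*A^-12
  A^-8 * (10*d^2) = 10*A^-4 + 20*A^-8 + 10*A^-12
  A^-10 * (d^3) = -A^-4 - 3*A^-8 - 3*A^-12 - A^-16
Summing the groups: <K> = -A^24 + 2*A^20 - 4*A^16 + 6*A^12 - 7*A^8 + 7*A^4 - 6 + 6*A^-4 - 3*A^-8 + 2*A^-12 - A^-16
Normalise by the writhe: (-A^3)^(-w) = (-A^3)^(4) = A^12, so f(A) = A^12 * <K> = -A^36 + 2*A^32 - 4*A^28 + 6*A^24 - 7*A^20 + 7*A^16 - 6*A^12 + 6*A^8 - 3*A^4 + 2 - A^-4.
Substitute A = t^(-1/4), i.e. A^e → t^(-e/4): V(t) = -t + 2 - 3*t^-1 + 6*t^-2 - 6*t^-3 + 7*t^-4 - 7*t^-5 + 6*t^-6 - 4*t^-7 + 2*t^-8 - t^-9

Answer: -t + 2 - 3*t^-1 + 6*t^-2 - 6*t^-3 + 7*t^-4 - 7*t^-5 + 6*t^-6 - 4*t^-7 + 2*t^-8 - t^-9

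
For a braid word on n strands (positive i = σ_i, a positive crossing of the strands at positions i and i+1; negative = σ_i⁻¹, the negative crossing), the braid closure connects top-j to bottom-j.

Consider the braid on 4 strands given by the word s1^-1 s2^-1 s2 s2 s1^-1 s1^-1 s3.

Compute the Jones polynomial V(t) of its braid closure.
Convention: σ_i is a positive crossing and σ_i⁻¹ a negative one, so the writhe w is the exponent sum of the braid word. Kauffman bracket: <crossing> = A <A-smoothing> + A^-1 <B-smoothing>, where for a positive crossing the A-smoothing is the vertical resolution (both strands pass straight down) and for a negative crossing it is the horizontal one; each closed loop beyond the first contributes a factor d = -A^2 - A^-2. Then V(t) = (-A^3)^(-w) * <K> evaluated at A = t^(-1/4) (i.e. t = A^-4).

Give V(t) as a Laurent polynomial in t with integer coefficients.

t^-1 + t^-3 - t^-4

Derivation:
The presented braid s1^-1 s2^-1 s2 s2 s1^-1 s1^-1 s3 on 4 strands reduces by inverse Markov moves (closure unchanged at each step):
  Destabilize: the word has the form β·s3 where s3 occurs only as the final letter (β ∈ B_3); drop it and the last strand → 3 strands.
Reduced to β = s1^-1 s2^-1 s2 s2 s1^-1 s1^-1 on 3 strands, 6 crossings.
Compute on β:
First cancel adjacent σ_i σ_i⁻¹ pairs (Reidemeister II — same braid, same closure): s1^-1 s2^-1 s2 s2 s1^-1 s1^-1 → s1^-1 s2 s1^-1 s1^-1.
Braid: s1^-1 s2 s1^-1 s1^-1 on 3 strands, 4 crossings.
Writhe w = (#positive) - (#negative) = 1 - 3 = -2.
State-sum expansion of <K>. There are 2^4 = 16 states.
Each crossing splits two ways (0=vertical, 1=horizontal). The state's weight is A^(#A-smoothings - #B-smoothings) * d^(loops - 1).
  state 0000: A-exp=-2, loops=3, term = A^-2 * d^2
  state 0001: A-exp=+0, loops=2, term = A^0 * d^1
  state 0010: A-exp=+0, loops=2, term = A^0 * d^1
  state 0011: A-exp=+2, loops=3, term = A^2 * d^2
  state 0100: A-exp=-4, loops=2, term = A^-4 * d^1
  state 0101: A-exp=-2, loops=1, term = A^-2 * d^0
  state 0110: A-exp=-2, loops=1, term = A^-2 * d^0
  state 0111: A-exp=+0, loops=2, term = A^0 * d^1
  state 1000: A-exp=+0, loops=2, term = A^0 * d^1
  state 1001: A-exp=+2, loops=3, term = A^2 * d^2
  state 1010: A-exp=+2, loops=3, term = A^2 * d^2
  state 1011: A-exp=+4, loops=4, term = A^4 * d^3
  state 1100: A-exp=-2, loops=1, term = A^-2 * d^0
  state 1101: A-exp=+0, loops=2, term = A^0 * d^1
  state 1110: A-exp=+0, loops=2, term = A^0 * d^1
  state 1111: A-exp=+2, loops=3, term = A^2 * d^2
Collect the terms by A-exponent (count of states per loop number):
Powers of d = -A^2 - A^-2: d^2 = A^4 + 2 + A^-4; d^3 = -A^6 - 3*A^2 - 3*A^-2 - A^-6.
  A^4 * (d^3) = -A^10 - 3*A^6 - 3*A^2 - A^-2
  A^2 * (4*d^2) = 4*A^6 + 8*A^2 + 4*A^-2
  A^0 * (6*d) = -6*A^2 - 6*A^-2
  A^-2 * (3 + d^2) = A^2 + 5*A^-2 + A^-6
  A^-4 * (d) = -A^-2 - A^-6
Summing the groups: <K> = -A^10 + A^6 + A^-2
Normalise by the writhe: (-A^3)^(-w) = (-A^3)^(2) = A^6, so f(A) = A^6 * <K> = -A^16 + A^12 + A^4.
Substitute A = t^(-1/4), i.e. A^e → t^(-e/4): V(t) = t^-1 + t^-3 - t^-4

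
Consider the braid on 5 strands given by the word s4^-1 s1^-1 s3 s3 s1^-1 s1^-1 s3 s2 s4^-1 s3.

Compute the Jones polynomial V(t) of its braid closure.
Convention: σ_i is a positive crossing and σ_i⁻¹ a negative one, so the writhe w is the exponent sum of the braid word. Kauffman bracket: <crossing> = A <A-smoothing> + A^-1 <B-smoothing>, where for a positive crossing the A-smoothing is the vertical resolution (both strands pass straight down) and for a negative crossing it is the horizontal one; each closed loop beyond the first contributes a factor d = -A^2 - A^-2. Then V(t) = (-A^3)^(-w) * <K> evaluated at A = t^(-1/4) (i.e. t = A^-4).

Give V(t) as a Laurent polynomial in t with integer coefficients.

Braid: s4^-1 s1^-1 s3 s3 s1^-1 s1^-1 s3 s2 s4^-1 s3 on 5 strands, 10 crossings.
Writhe w = (#positive) - (#negative) = 5 - 5 = 0.
Enumerate smoothing states for the bracket polynomial. There are 2^10 = 1024 states.
Smooth each crossing (0=||, 1=⌣⌢); contribution A^(Σ sign_k(1-2s_k)) * d^(L-1).
Tabulate the states by total A-exponent and number of loops L (A-exp: L × count):
  A^10: L=6 ×1
  A^8: L=5 ×10
  A^6: L=4 ×41, L=6 ×4
  A^4: L=3 ×83, L=5 ×36, L=7 ×1
  A^2: L=2 ×84, L=4 ×107, L=6 ×19
  A^0: L=1 ×33, L=3 ×143, L=5 ×70, L=7 ×6
  A^-2: L=2 ×68, L=4 ×116, L=6 ×25, L=8 ×1
  A^-4: L=3 ×64, L=5 ×52, L=7 ×4
  A^-6: L=4 ×33, L=6 ×12
  A^-8: L=5 ×9, L=7 ×1
  A^-10: L=6 ×1
Each group contributes A^e * Σ count * d^(L-1):
Powers of d = -A^2 - A^-2: d^2 = A^4 + 2 + A^-4; d^3 = -A^6 - 3*A^2 - 3*A^-2 - A^-6; d^4 = A^8 + 4*A^4 + 6 + 4*A^-4 + A^-8; d^5 = -A^10 - 5*A^6 - 10*A^2 - 10*A^-2 - 5*A^-6 - A^-10; d^6 = A^12 + 6*A^8 + 15*A^4 + 20 + 15*A^-4 + 6*A^-8 + A^-12; d^7 = -A^14 - 7*A^10 - 21*A^6 - 35*A^2 - 35*A^-2 - 21*A^-6 - 7*A^-10 - A^-14.
  A^10 * (d^5) = -A^20 - 5*A^16 - 10*A^12 - 10*A^8 - 5*A^4 - 1
  A^8 * (10*d^4) = 10*A^16 + 40*A^12 + 60*A^8 + 40*A^4 + 10
  A^6 * (41*d^3 + 4*d^5) = -4*A^16 - 61*A^12 - 163*A^8 - 163*A^4 - 61 - 4*A^-4
  A^4 * (83*d^2 + 36*d^4 + d^6) = A^16 + 42*A^12 + 242*A^8 + 402*A^4 + 242 + 42*A^-4 + A^-8
  A^2 * (84*d + 107*d^3 + 19*d^5) = -19*A^12 - 202*A^8 - 595*A^4 - 595 - 202*A^-4 - 19*A^-8
  A^0 * (33 + 143*d^2 + 70*d^4 + 6*d^6) = 6*A^12 + 106*A^8 + 513*A^4 + 859 + 513*A^-4 + 106*A^-8 + 6*A^-12
  A^-2 * (68*d + 116*d^3 + 25*d^5 + d^7) = -A^12 - 32*A^8 - 262*A^4 - 701 - 701*A^-4 - 262*A^-8 - 32*A^-12 - A^-16
  A^-4 * (64*d^2 + 52*d^4 + 4*d^6) = 4*A^8 + 76*A^4 + 332 + 520*A^-4 + 332*A^-8 + 76*A^-12 + 4*A^-16
  A^-6 * (33*d^3 + 12*d^5) = -12*A^4 - 93 - 219*A^-4 - 219*A^-8 - 93*A^-12 - 12*A^-16
  A^-8 * (9*d^4 + d^6) = A^4 + 15 + 51*A^-4 + 74*A^-8 + 51*A^-12 + 15*A^-16 + A^-20
  A^-10 * (d^5) = -1 - 5*A^-4 - 10*A^-8 - 10*A^-12 - 5*A^-16 - A^-20
Summing the groups: <K> = -A^20 + 2*A^16 - 3*A^12 + 5*A^8 - 5*A^4 + 6 - 5*A^-4 + 3*A^-8 - 2*A^-12 + A^-16
Normalise by the writhe: (-A^3)^(-w) = (-A^3)^(0) = 1, so f(A) = 1 * <K> = -A^20 + 2*A^16 - 3*A^12 + 5*A^8 - 5*A^4 + 6 - 5*A^-4 + 3*A^-8 - 2*A^-12 + A^-16.
Substitute A = t^(-1/4), i.e. A^e → t^(-e/4): V(t) = t^4 - 2*t^3 + 3*t^2 - 5*t + 6 - 5*t^-1 + 5*t^-2 - 3*t^-3 + 2*t^-4 - t^-5

Answer: t^4 - 2*t^3 + 3*t^2 - 5*t + 6 - 5*t^-1 + 5*t^-2 - 3*t^-3 + 2*t^-4 - t^-5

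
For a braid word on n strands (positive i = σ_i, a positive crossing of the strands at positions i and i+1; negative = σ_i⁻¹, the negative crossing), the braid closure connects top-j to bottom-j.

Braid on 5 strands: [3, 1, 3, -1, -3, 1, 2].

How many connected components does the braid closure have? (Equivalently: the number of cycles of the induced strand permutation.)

Track the strand permutation on 5 strands, starting from identity.
  step 1: s3 swaps positions 3,4 -> [1 2 4 3 5]
  step 2: s1 swaps positions 1,2 -> [2 1 4 3 5]
  step 3: s3 swaps positions 3,4 -> [2 1 3 4 5]
  step 4: s1^-1 swaps positions 1,2 -> [1 2 3 4 5]
  step 5: s3^-1 swaps positions 3,4 -> [1 2 4 3 5]
  step 6: s1 swaps positions 1,2 -> [2 1 4 3 5]
  step 7: s2 swaps positions 2,3 -> [2 4 1 3 5]
Final permutation (position -> original strand): [2 4 1 3 5]
Closure components = cycle count of this permutation = 2.

Answer: 2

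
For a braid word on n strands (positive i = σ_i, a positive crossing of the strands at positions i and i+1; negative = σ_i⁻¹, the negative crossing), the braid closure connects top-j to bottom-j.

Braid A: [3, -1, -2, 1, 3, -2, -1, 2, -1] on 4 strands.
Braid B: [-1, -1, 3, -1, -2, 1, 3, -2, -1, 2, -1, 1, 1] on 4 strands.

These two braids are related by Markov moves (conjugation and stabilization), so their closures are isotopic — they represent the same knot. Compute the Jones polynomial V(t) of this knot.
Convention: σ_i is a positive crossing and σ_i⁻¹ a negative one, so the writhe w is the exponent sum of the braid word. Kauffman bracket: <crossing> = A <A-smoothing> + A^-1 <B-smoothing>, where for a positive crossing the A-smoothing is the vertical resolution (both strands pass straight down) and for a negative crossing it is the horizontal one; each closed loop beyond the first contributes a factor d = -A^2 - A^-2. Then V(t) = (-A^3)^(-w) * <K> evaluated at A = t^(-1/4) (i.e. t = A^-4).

t^2 - 2*t + 3 - 3*t^-1 + 3*t^-2 - 2*t^-3 + 2*t^-4 - t^-5

Derivation:
Markov-equivalent braids have isotopic closures, hence identical knot invariants. Strip the Markov moves from each word to reach a common short braid β, then compute V(t) once on β.
Braid A: s3 s1^-1 s2^-1 s1 s3 s2^-1 s1^-1 s2 s1^-1 on 4 strands has no conjugating prefix/suffix or stabilization to strip; take β = s3 s1^-1 s2^-1 s1 s3 s2^-1 s1^-1 s2 s1^-1.
Braid B: s1^-1 s1^-1 s3 s1^-1 s2^-1 s1 s3 s2^-1 s1^-1 s2 s1^-1 s1 s1 on 4 strands reduces by inverse Markov moves (closure unchanged at each step):
  Deconjugate: the word is γ·β·γ⁻¹ with γ = s1^-1 (prefix) and γ⁻¹ = s1 (suffix); strip both.
  Deconjugate: the word is γ·β·γ⁻¹ with γ = s1^-1 (prefix) and γ⁻¹ = s1 (suffix); strip both.
Reduced to β = s3 s1^-1 s2^-1 s1 s3 s2^-1 s1^-1 s2 s1^-1 on 4 strands, 9 crossings.
Both give the same β = s3 s1^-1 s2^-1 s1 s3 s2^-1 s1^-1 s2 s1^-1 on 4 strands, so one state sum suffices:
Braid: s3 s1^-1 s2^-1 s1 s3 s2^-1 s1^-1 s2 s1^-1 on 4 strands, 9 crossings.
Writhe w = (#positive) - (#negative) = 4 - 5 = -1.
Enumerate smoothing states for the bracket polynomial. There are 2^9 = 512 states.
Smooth each crossing (0=||, 1=⌣⌢); contribution A^(Σ sign_k(1-2s_k)) * d^(L-1).
Tabulate the states by total A-exponent and number of loops L (A-exp: L × count):
  A^9: L=5 ×1
  A^7: L=4 ×9
  A^5: L=3 ×32, L=5 ×4
  A^3: L=2 ×53, L=4 ×30, L=6 ×1
  A^1: L=1 ×35, L=3 ×80, L=5 ×11
  A^-1: L=2 ×86, L=4 ×39, L=6 ×1
  A^-3: L=1 ×21, L=3 ×58, L=5 ×5
  A^-5: L=2 ×26, L=4 ×10
  A^-7: L=1 ×3, L=3 ×6
  A^-9: L=2 ×1
Each group contributes A^e * Σ count * d^(L-1):
Powers of d = -A^2 - A^-2: d^2 = A^4 + 2 + A^-4; d^3 = -A^6 - 3*A^2 - 3*A^-2 - A^-6; d^4 = A^8 + 4*A^4 + 6 + 4*A^-4 + A^-8; d^5 = -A^10 - 5*A^6 - 10*A^2 - 10*A^-2 - 5*A^-6 - A^-10.
  A^9 * (d^4) = A^17 + 4*A^13 + 6*A^9 + 4*A^5 + A
  A^7 * (9*d^3) = -9*A^13 - 27*A^9 - 27*A^5 - 9*A
  A^5 * (32*d^2 + 4*d^4) = 4*A^13 + 48*A^9 + 88*A^5 + 48*A + 4*A^-3
  A^3 * (53*d + 30*d^3 + d^5) = -A^13 - 35*A^9 - 153*A^5 - 153*A - 35*A^-3 - A^-7
  A^1 * (35 + 80*d^2 + 11*d^4) = 11*A^9 + 124*A^5 + 261*A + 124*A^-3 + 11*A^-7
  A^-1 * (86*d + 39*d^3 + d^5) = -A^9 - 44*A^5 - 213*A - 213*A^-3 - 44*A^-7 - A^-11
  A^-3 * (21 + 58*d^2 + 5*d^4) = 5*A^5 + 78*A + 167*A^-3 + 78*A^-7 + 5*A^-11
  A^-5 * (26*d + 10*d^3) = -10*A - 56*A^-3 - 56*A^-7 - 10*A^-11
  A^-7 * (3 + 6*d^2) = 6*A^-3 + 15*A^-7 + 6*A^-11
  A^-9 * (d) = -A^-7 - A^-11
Summing the groups: <K> = A^17 - 2*A^13 + 2*A^9 - 3*A^5 + 3*A - 3*A^-3 + 2*A^-7 - A^-11
Normalise by the writhe: (-A^3)^(-w) = (-A^3)^(1) = -A^3, so f(A) = -A^3 * <K> = -A^20 + 2*A^16 - 2*A^12 + 3*A^8 - 3*A^4 + 3 - 2*A^-4 + A^-8.
Substitute A = t^(-1/4), i.e. A^e → t^(-e/4): V(t) = t^2 - 2*t + 3 - 3*t^-1 + 3*t^-2 - 2*t^-3 + 2*t^-4 - t^-5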